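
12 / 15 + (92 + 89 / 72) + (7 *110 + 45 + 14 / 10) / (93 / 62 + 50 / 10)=79069 / 360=219.64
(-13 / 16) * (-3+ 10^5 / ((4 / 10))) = -3249961 / 16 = -203122.56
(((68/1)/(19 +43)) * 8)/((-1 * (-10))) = 136/155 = 0.88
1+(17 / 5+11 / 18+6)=991 / 90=11.01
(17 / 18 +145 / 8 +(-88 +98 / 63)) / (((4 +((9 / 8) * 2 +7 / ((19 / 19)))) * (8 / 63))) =-33957 / 848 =-40.04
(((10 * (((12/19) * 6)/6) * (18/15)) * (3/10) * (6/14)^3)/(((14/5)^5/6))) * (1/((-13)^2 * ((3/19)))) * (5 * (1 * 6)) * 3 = 20503125/974251369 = 0.02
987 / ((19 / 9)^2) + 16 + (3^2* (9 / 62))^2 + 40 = 387395093 / 1387684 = 279.17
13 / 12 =1.08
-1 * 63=-63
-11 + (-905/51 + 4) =-1262/51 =-24.75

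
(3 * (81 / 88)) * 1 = 243 / 88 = 2.76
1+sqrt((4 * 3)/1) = 1+2 * sqrt(3) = 4.46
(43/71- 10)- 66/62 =-23020/2201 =-10.46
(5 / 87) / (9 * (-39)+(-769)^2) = 1 / 10283574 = 0.00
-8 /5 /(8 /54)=-54 /5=-10.80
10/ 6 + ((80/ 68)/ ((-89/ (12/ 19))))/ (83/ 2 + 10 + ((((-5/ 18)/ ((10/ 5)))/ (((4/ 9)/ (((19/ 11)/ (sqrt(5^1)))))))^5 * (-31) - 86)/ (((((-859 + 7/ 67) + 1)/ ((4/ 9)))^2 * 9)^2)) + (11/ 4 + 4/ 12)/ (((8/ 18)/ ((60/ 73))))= 1869139883489248066437154776480357826155998601216000 * sqrt(5)/ 58760282824076534102902912981053843957068657319093951261009304675086270587 + 7206496341769781201493836040306533114070348441796558720659386507551270328905495/ 978006147323929833608716083656660178821450732418999724788238867012135887650028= 7.37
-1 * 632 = -632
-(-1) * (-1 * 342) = -342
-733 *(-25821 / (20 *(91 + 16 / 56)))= 14720839 / 1420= 10366.79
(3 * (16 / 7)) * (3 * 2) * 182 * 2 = 14976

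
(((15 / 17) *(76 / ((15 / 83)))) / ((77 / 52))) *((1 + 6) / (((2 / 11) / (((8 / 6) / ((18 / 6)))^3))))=10496512 / 12393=846.97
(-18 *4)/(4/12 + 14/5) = -1080/47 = -22.98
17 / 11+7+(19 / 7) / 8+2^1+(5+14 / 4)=11941 / 616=19.38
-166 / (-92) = 83 / 46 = 1.80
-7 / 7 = -1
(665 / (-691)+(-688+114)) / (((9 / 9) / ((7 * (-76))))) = 211363068 / 691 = 305879.98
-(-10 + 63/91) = 121/13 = 9.31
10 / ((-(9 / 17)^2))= -2890 / 81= -35.68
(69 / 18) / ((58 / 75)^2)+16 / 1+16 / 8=164229 / 6728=24.41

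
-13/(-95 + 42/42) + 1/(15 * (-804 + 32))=75223/544260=0.14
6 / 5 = 1.20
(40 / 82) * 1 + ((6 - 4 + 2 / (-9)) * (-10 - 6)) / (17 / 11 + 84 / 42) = -108436 / 14391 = -7.53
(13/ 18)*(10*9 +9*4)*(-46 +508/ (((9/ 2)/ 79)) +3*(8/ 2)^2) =7305662/ 9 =811740.22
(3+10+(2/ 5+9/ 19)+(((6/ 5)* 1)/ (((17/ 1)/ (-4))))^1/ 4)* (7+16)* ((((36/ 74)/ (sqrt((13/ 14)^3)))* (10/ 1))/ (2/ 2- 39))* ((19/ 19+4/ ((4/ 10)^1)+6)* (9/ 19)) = -1162839888* sqrt(182)/ 42889327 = -365.77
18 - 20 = -2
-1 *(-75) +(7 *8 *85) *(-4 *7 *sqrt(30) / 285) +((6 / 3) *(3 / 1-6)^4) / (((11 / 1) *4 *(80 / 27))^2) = 464699049 / 6195200-26656 *sqrt(30) / 57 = -2486.41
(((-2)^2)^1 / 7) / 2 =2 / 7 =0.29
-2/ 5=-0.40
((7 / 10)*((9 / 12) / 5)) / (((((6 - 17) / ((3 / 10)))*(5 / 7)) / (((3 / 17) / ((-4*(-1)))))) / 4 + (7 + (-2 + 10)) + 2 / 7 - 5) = -1323 / 1740400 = -0.00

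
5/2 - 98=-191/2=-95.50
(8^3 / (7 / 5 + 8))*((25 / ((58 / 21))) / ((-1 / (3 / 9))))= -224000 / 1363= -164.34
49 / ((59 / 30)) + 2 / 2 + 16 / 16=1588 / 59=26.92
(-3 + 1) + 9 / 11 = -13 / 11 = -1.18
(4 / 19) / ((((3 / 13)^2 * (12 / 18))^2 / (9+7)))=456976 / 171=2672.37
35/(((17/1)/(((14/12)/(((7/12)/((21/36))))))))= 245/102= 2.40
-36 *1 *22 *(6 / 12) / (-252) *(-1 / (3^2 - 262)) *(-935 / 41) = -935 / 6601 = -0.14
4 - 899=-895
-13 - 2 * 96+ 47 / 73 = -14918 / 73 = -204.36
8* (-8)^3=-4096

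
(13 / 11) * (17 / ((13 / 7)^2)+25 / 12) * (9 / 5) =42663 / 2860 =14.92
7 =7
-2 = -2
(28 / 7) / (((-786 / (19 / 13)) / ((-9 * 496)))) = 56544 / 1703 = 33.20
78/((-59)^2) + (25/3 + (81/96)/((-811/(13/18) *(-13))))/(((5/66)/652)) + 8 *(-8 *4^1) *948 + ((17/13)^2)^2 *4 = -551368656638288223/3225212082040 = -170955.78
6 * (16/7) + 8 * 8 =544/7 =77.71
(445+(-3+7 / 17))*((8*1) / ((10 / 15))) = 90252 / 17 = 5308.94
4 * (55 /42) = 110 /21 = 5.24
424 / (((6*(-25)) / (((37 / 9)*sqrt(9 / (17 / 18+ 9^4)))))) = -7844*sqrt(236230) / 8858625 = -0.43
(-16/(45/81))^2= 20736/25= 829.44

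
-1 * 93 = -93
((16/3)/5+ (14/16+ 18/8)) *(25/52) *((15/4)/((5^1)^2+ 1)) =12575/43264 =0.29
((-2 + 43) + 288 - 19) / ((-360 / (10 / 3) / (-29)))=4495 / 54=83.24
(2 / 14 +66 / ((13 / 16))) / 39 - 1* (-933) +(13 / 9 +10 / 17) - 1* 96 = 152241731 / 180999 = 841.12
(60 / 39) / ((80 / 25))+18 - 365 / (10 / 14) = -25611 / 52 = -492.52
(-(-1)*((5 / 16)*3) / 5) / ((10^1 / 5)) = 3 / 32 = 0.09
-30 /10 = -3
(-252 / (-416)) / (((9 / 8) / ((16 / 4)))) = 28 / 13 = 2.15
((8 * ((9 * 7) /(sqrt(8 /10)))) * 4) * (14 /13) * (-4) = -56448 * sqrt(5) /13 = -9709.35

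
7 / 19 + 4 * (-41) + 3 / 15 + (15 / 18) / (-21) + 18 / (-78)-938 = -171435853 / 155610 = -1101.70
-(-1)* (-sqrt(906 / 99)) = -sqrt(9966) / 33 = -3.03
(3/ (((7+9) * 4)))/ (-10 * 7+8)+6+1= 27773/ 3968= 7.00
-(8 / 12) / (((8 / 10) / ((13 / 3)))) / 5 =-13 / 18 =-0.72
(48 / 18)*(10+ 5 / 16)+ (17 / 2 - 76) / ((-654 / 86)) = 3965 / 109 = 36.38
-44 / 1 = -44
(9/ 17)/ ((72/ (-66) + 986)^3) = 11979/ 21617995152968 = 0.00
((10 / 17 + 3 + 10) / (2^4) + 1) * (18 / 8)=4527 / 1088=4.16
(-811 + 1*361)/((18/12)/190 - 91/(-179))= -30609000/35117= -871.63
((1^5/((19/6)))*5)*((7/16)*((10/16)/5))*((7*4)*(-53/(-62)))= 38955/18848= 2.07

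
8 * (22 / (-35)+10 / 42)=-328 / 105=-3.12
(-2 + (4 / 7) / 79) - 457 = -253823 / 553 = -458.99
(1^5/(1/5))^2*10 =250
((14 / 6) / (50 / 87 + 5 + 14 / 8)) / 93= 0.00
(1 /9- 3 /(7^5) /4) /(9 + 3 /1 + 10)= 0.01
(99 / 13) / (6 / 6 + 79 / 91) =693 / 170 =4.08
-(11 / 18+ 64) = -1163 / 18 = -64.61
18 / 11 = 1.64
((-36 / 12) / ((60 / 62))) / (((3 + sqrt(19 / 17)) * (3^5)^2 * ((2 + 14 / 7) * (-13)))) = 527 / 1371511440 - 31 * sqrt(323) / 4114534320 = 0.00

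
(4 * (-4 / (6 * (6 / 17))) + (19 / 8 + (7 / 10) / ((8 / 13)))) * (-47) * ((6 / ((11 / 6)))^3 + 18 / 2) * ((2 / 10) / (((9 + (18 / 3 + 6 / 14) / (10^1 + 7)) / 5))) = 21214433569 / 23766336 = 892.63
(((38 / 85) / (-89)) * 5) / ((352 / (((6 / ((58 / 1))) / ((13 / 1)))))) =-57 / 100390576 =-0.00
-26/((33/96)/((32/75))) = -26624/825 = -32.27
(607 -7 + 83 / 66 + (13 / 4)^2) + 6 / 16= 323239 / 528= 612.20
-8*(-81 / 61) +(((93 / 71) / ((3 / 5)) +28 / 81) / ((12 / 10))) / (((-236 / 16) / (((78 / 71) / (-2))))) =15726254462 / 1469547279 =10.70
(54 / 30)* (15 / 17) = 27 / 17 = 1.59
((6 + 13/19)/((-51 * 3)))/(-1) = 127/2907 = 0.04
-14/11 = -1.27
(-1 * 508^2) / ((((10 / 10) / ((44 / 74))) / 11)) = -62451488 / 37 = -1687878.05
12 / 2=6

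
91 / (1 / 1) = 91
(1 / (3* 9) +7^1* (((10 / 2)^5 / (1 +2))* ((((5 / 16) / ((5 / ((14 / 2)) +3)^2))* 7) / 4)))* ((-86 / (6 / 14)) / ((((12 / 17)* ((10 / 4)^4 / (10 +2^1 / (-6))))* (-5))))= 4067.33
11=11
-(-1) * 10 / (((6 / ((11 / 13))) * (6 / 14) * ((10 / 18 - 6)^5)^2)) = 21308126895 / 148185637409850859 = 0.00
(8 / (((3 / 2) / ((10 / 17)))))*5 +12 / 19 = 15812 / 969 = 16.32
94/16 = 47/8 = 5.88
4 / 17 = 0.24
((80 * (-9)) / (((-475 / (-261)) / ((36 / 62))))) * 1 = -676512 / 2945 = -229.72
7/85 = 0.08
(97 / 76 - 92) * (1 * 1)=-90.72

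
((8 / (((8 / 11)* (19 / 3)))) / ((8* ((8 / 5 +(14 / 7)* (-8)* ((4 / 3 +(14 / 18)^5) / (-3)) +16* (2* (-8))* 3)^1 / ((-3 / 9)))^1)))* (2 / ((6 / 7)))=2066715 / 9274545088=0.00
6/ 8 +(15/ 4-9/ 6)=3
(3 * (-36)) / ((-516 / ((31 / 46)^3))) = 268119 / 4185448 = 0.06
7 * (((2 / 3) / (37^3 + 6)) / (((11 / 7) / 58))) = 812 / 238821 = 0.00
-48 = -48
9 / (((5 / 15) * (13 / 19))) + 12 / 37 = 19137 / 481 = 39.79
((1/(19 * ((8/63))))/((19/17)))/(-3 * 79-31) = -1071/773984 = -0.00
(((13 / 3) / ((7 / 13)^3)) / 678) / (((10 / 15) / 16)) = 114244 / 116277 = 0.98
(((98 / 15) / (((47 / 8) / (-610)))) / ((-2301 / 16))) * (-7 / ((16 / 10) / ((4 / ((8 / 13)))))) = -3347680 / 24957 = -134.14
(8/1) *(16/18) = 7.11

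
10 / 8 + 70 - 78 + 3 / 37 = -987 / 148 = -6.67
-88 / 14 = -44 / 7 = -6.29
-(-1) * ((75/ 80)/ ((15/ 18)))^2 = 1.27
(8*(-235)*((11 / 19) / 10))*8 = -16544 / 19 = -870.74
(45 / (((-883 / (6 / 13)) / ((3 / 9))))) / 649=-0.00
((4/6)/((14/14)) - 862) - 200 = -3184/3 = -1061.33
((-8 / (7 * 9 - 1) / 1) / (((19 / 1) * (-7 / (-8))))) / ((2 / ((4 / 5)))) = -64 / 20615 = -0.00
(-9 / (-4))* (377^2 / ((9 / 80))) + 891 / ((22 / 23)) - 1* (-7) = 5687037 / 2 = 2843518.50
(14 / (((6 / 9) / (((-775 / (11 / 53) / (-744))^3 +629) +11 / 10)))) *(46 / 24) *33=11205504864617 / 11151360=1004855.45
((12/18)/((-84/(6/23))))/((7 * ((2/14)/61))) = -61/483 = -0.13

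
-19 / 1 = -19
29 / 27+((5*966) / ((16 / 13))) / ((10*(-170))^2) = 134265533 / 124848000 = 1.08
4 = 4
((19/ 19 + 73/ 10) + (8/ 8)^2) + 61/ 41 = 4423/ 410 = 10.79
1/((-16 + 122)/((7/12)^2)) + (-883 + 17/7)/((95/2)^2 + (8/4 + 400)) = -372702065/1136114784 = -0.33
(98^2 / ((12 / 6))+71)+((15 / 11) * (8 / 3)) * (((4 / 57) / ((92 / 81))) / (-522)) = 679310759 / 139403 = 4873.00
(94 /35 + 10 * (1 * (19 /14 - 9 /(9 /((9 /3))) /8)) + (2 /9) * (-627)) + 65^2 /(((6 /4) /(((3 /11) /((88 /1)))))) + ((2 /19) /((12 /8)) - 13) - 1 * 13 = -23178213 /160930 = -144.03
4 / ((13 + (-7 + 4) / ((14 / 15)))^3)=10976 / 2571353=0.00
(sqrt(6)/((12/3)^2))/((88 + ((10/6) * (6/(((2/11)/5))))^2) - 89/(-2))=sqrt(6)/1212120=0.00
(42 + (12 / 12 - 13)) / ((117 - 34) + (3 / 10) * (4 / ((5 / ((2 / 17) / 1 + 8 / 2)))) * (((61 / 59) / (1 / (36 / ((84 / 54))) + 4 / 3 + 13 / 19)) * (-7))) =954304350 / 2529840331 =0.38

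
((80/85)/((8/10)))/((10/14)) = 28/17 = 1.65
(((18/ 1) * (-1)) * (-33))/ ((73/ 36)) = 21384/ 73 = 292.93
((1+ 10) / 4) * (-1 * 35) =-385 / 4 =-96.25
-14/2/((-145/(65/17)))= 91/493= 0.18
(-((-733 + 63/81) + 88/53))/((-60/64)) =-5575648/7155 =-779.27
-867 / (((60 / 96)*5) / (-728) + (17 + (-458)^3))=5049408 / 559522716505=0.00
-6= -6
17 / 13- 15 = -178 / 13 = -13.69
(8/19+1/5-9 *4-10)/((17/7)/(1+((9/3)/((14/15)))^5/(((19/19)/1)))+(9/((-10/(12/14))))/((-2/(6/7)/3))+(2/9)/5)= -351838314007299/8089359078715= -43.49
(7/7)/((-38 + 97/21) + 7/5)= -105/3358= -0.03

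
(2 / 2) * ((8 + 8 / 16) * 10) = 85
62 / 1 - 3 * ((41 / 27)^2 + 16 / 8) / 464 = 6987485 / 112752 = 61.97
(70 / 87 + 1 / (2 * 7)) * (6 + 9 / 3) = 3201 / 406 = 7.88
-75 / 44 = -1.70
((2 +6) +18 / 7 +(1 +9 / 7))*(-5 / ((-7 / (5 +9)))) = 900 / 7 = 128.57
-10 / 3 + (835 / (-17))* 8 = -20210 / 51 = -396.27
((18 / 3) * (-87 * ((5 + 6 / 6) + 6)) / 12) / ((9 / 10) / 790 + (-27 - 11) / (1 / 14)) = 4123800 / 4202791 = 0.98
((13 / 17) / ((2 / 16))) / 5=104 / 85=1.22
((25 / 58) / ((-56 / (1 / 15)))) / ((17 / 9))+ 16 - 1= 828225 / 55216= 15.00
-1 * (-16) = 16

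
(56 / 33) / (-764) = -14 / 6303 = -0.00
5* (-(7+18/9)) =-45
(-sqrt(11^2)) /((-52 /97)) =1067 /52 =20.52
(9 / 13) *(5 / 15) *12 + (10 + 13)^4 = 3637969 / 13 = 279843.77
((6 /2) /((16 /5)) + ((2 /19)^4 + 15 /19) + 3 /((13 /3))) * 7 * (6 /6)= 459075589 /27106768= 16.94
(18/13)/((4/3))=27/26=1.04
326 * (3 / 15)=326 / 5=65.20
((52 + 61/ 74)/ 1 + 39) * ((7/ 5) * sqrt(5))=9513 * sqrt(5)/ 74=287.46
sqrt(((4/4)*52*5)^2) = 260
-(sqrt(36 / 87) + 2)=-2 - 2*sqrt(87) / 29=-2.64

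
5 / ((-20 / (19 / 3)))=-19 / 12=-1.58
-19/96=-0.20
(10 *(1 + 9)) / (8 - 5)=100 / 3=33.33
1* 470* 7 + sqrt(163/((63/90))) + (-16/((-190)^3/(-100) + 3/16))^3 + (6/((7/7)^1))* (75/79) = sqrt(11410)/7 + 344128135144703197450456/104417432310768387253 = 3310.96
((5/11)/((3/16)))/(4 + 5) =80/297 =0.27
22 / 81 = 0.27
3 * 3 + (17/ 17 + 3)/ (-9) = 77/ 9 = 8.56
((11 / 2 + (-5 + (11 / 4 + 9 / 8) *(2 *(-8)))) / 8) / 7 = -123 / 112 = -1.10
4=4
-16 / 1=-16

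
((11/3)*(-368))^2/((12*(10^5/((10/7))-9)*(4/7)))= 7169008/1889757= 3.79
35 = 35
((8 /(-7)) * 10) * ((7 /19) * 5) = -400 /19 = -21.05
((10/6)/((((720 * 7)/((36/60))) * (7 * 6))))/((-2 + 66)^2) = 1/867041280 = 0.00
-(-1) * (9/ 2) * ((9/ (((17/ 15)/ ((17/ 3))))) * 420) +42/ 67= 85050.63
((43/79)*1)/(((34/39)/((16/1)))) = 13416/1343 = 9.99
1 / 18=0.06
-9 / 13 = -0.69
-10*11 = -110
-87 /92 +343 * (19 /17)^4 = 4105143149 /7683932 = 534.25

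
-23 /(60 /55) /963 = -253 /11556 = -0.02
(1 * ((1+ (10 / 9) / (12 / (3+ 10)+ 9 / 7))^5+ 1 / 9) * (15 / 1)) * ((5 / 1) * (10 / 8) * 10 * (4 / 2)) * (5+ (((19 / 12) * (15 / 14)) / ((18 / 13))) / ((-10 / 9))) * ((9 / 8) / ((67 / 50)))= 28562304072492352578125 / 598245424974095472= 47743.46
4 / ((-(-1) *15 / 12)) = 16 / 5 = 3.20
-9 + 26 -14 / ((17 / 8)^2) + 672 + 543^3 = 46269967248 / 289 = 160103692.90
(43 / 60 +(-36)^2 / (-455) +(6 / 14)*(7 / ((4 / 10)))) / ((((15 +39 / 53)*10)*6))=1553483 / 273218400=0.01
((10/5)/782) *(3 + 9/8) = 33/3128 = 0.01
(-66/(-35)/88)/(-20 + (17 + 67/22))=33/70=0.47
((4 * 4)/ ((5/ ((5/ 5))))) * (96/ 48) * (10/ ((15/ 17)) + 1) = 1184/ 15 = 78.93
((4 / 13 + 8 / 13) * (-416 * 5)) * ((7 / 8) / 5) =-336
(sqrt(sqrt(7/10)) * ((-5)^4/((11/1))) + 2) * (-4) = -250 * 10^(3/4) * 7^(1/4)/11 - 8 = -215.88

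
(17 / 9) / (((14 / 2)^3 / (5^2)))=425 / 3087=0.14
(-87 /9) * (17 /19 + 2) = -1595 /57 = -27.98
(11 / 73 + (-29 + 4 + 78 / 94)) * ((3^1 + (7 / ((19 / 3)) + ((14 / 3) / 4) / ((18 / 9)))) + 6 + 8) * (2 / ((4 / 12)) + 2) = -702306542 / 195567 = -3591.13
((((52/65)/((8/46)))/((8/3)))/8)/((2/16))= 69/40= 1.72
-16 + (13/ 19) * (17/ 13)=-287/ 19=-15.11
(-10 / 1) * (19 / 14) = -95 / 7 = -13.57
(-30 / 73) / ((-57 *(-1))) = -10 / 1387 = -0.01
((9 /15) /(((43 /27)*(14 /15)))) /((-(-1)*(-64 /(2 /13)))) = -243 /250432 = -0.00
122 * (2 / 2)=122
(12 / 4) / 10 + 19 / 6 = 52 / 15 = 3.47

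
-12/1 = -12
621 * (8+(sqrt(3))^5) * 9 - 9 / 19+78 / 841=714446961 / 15979+50301 * sqrt(3)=131835.51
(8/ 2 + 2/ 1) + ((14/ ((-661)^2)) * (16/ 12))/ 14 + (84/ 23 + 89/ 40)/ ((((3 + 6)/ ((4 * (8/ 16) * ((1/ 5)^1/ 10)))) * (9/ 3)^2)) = 4886267853847/ 813983823000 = 6.00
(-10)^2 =100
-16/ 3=-5.33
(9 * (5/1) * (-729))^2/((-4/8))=-2152336050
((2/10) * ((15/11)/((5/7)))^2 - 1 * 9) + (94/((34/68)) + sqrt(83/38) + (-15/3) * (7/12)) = sqrt(3154)/38 + 1283657/7260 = 178.29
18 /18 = 1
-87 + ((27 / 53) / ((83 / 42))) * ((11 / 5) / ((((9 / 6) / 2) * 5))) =-9551193 / 109975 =-86.85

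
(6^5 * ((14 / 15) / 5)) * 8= 290304 / 25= 11612.16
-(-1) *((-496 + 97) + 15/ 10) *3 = -2385/ 2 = -1192.50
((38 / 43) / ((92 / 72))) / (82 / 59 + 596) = 20178 / 17429147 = 0.00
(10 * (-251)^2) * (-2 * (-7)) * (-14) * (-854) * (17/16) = 112044443455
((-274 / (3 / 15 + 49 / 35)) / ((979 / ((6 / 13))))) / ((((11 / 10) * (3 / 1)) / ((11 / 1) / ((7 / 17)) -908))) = 21128825 / 979979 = 21.56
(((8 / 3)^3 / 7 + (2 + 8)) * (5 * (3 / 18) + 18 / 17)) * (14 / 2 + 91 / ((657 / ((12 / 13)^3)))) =170831441 / 999297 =170.95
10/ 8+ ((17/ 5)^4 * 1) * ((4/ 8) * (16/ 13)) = 2713297/ 32500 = 83.49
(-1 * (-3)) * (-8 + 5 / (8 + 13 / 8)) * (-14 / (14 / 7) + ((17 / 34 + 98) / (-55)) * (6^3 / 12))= 3729024 / 4235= 880.53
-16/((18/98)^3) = -1882384/729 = -2582.15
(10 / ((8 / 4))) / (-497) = -5 / 497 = -0.01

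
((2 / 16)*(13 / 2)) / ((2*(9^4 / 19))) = 247 / 209952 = 0.00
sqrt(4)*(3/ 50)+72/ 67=2001/ 1675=1.19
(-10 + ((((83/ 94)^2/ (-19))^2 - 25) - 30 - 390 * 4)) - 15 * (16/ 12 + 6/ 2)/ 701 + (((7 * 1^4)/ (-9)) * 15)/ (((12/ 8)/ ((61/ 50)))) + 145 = -1324381056561704567/ 889097006549520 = -1489.58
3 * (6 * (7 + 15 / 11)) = 1656 / 11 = 150.55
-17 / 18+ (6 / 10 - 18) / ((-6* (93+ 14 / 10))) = -7763 / 8496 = -0.91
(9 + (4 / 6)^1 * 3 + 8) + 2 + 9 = 30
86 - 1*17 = 69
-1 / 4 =-0.25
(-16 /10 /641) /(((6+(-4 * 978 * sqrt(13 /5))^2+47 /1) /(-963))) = 7704 /127526268617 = 0.00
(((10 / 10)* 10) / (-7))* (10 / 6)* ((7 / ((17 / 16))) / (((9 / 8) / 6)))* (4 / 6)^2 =-51200 / 1377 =-37.18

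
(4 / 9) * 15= 20 / 3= 6.67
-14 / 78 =-7 / 39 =-0.18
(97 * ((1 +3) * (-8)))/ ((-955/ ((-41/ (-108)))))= 31816/ 25785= 1.23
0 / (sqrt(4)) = 0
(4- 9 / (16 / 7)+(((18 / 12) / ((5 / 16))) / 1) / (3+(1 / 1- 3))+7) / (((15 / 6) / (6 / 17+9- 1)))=67379 / 1700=39.63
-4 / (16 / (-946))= 473 / 2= 236.50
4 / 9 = 0.44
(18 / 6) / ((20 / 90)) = 13.50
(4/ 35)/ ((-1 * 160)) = -1/ 1400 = -0.00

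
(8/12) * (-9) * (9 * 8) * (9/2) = -1944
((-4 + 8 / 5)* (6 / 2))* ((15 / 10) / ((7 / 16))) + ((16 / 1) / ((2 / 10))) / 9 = -4976 / 315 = -15.80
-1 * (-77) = 77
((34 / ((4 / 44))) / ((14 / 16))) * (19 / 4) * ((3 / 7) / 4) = 217.53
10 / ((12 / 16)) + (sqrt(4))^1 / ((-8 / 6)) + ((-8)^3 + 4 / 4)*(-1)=3137 / 6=522.83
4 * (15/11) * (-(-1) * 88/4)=120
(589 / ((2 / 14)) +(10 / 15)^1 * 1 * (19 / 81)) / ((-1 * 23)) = -1001927 / 5589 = -179.27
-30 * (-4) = 120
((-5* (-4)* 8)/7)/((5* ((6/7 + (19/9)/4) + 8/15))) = 5760/2417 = 2.38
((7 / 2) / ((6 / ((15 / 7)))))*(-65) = -325 / 4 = -81.25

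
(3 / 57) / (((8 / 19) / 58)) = 29 / 4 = 7.25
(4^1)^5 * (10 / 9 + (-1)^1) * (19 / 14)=9728 / 63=154.41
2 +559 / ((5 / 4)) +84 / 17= 454.14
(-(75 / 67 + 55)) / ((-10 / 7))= 2632 / 67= 39.28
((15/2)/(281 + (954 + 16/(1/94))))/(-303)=-5/553278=-0.00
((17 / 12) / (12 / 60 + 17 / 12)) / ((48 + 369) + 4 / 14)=595 / 283337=0.00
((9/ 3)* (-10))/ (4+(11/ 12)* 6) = -60/ 19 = -3.16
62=62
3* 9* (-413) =-11151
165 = 165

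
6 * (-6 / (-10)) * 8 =144 / 5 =28.80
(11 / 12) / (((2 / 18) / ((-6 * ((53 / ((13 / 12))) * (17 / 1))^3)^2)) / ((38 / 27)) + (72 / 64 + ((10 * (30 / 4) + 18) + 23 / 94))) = 31384149352617195810265227264 / 3230958718023934116834775387127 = 0.01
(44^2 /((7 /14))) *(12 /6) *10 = 77440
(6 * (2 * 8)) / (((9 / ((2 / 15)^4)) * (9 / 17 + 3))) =2176 / 2278125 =0.00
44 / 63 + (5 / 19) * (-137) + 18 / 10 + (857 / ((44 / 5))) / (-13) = -140515909 / 3423420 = -41.05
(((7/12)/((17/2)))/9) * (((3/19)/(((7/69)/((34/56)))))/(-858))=-23/2738736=-0.00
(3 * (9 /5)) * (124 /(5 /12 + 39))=40176 /2365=16.99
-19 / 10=-1.90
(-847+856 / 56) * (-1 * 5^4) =3638750 / 7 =519821.43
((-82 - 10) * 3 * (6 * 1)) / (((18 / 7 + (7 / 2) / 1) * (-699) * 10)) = 3864 / 99025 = 0.04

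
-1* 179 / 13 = -179 / 13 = -13.77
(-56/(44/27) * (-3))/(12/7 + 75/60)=31752/913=34.78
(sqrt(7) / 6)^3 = 7 * sqrt(7) / 216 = 0.09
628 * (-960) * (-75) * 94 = 4250304000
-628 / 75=-8.37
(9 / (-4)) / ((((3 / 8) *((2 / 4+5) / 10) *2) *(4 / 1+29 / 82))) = -1640 / 1309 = -1.25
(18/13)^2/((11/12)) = 3888/1859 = 2.09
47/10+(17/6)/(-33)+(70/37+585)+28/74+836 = 26151703/18315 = 1427.88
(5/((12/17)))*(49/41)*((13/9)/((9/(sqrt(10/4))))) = 54145*sqrt(10)/79704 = 2.15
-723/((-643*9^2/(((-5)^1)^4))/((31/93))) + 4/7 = 1262707/364581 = 3.46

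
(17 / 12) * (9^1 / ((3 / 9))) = 153 / 4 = 38.25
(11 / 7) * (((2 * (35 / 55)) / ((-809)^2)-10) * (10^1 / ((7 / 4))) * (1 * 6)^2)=-103669770240 / 32069569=-3232.65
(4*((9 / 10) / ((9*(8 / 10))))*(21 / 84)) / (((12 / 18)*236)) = 3 / 3776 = 0.00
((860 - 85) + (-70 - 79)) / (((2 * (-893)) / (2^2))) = -1252 / 893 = -1.40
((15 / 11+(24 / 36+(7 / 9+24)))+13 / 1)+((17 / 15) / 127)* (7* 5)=504434 / 12573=40.12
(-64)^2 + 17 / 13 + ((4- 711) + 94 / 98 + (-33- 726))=1676754 / 637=2632.27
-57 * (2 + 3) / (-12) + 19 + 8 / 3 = 545 / 12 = 45.42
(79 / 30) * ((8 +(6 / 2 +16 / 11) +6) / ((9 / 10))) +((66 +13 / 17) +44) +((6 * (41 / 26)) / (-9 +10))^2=216974041 / 853281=254.28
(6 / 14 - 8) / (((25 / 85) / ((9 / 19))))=-8109 / 665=-12.19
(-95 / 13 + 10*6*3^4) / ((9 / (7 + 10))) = 1072445 / 117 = 9166.20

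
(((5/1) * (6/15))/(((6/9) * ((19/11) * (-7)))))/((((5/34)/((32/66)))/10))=-1088/133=-8.18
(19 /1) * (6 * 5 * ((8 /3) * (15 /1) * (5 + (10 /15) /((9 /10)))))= 1178000 /9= 130888.89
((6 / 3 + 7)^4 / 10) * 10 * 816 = 5353776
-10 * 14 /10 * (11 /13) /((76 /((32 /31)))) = -1232 /7657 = -0.16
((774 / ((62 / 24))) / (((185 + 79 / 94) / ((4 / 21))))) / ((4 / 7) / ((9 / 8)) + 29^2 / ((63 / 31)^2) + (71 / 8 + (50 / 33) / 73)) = 157041206784 / 108942560024885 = 0.00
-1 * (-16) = 16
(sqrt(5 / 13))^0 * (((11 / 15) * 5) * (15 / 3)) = 55 / 3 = 18.33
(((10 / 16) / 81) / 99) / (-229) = -5 / 14690808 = -0.00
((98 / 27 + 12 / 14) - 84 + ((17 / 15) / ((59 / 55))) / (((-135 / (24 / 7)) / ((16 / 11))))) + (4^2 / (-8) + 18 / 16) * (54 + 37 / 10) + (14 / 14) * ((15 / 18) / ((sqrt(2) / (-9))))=-23201173 / 178416 - 15 * sqrt(2) / 4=-135.34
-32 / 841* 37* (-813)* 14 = 13476288 / 841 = 16024.12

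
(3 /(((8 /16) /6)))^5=60466176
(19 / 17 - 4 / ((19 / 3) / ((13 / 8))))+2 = 1351 / 646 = 2.09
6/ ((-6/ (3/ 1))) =-3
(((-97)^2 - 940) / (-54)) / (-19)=941 / 114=8.25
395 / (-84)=-395 / 84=-4.70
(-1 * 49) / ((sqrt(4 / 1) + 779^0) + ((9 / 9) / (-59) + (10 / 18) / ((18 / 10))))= -14.89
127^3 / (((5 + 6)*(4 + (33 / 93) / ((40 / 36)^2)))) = 6349987300 / 146201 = 43433.27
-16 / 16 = -1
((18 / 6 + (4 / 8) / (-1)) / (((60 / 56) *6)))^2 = 49 / 324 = 0.15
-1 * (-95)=95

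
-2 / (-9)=2 / 9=0.22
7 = 7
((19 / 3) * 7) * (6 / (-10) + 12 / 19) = 7 / 5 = 1.40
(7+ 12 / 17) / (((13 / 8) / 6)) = 6288 / 221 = 28.45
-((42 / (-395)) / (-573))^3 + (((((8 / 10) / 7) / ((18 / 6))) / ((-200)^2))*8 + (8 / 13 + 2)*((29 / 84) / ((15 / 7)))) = 3704965850102934433 / 8792559158826909375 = 0.42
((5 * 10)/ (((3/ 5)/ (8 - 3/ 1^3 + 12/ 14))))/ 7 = 10250/ 147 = 69.73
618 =618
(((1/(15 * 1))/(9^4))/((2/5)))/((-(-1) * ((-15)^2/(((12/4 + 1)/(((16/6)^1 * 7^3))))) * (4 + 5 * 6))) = 0.00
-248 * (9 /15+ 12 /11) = -419.35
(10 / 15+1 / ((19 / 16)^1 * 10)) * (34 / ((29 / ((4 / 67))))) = 29104 / 553755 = 0.05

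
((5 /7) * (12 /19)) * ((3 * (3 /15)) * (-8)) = -288 /133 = -2.17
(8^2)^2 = 4096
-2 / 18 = -1 / 9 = -0.11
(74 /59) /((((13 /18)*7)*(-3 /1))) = -444 /5369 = -0.08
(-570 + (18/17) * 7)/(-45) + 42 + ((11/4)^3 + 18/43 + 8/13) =696375203/9122880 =76.33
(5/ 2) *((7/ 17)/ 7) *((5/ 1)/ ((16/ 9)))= 225/ 544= 0.41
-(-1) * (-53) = -53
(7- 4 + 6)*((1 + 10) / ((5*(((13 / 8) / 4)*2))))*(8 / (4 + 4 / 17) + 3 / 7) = 25696 / 455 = 56.47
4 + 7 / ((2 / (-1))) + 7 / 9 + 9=185 / 18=10.28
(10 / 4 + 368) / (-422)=-741 / 844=-0.88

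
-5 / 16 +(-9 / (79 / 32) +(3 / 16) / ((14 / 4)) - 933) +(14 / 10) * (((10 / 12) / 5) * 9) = -41355751 / 44240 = -934.80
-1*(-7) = 7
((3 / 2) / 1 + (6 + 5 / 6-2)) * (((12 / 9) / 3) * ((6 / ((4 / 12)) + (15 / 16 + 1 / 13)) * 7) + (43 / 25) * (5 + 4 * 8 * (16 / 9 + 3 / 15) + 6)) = 69258629 / 58500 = 1183.91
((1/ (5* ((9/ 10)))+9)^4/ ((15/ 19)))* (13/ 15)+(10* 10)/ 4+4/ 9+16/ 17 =199939658804/ 25095825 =7967.05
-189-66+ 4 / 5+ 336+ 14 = 479 / 5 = 95.80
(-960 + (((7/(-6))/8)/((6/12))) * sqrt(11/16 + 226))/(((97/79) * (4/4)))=-75840/97- 553 * sqrt(403)/3104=-785.43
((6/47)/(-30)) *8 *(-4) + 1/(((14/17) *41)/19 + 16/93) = 1786553/2751850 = 0.65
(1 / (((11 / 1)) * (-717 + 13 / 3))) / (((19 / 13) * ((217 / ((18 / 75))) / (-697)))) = 81549 / 1212058925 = 0.00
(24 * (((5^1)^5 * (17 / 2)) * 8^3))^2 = 106536960000000000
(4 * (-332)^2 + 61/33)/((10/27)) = 130946661/110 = 1190424.19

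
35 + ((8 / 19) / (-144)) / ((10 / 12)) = 9974 / 285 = 35.00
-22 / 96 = -11 / 48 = -0.23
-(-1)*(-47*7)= -329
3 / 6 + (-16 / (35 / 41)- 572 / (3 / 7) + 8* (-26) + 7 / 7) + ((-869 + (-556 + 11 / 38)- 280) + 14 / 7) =-6508927 / 1995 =-3262.62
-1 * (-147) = 147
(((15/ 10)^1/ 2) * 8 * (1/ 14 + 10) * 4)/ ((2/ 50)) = 42300/ 7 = 6042.86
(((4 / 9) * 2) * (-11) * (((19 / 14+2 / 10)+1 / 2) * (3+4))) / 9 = -704 / 45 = -15.64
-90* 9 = -810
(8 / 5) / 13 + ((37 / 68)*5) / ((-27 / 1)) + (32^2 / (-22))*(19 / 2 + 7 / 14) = -610991507 / 1312740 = -465.43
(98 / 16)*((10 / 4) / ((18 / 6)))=245 / 48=5.10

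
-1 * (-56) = 56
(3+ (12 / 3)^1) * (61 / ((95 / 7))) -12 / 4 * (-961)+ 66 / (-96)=4428939 / 1520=2913.78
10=10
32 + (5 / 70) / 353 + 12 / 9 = 494203 / 14826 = 33.33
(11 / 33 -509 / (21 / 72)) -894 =-55415 / 21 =-2638.81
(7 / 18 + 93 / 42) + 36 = 2432 / 63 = 38.60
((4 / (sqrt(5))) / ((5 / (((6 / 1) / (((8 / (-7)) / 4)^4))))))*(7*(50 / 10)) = 50421*sqrt(5) / 10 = 11274.48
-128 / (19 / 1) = -128 / 19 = -6.74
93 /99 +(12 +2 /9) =1303 /99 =13.16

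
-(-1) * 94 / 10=47 / 5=9.40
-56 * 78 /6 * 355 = -258440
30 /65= 6 /13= 0.46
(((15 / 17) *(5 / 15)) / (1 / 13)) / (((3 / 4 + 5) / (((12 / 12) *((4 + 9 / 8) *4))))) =5330 / 391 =13.63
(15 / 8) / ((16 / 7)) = 105 / 128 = 0.82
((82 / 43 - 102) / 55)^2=18524416 / 5593225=3.31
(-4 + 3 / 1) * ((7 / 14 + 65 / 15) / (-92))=29 / 552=0.05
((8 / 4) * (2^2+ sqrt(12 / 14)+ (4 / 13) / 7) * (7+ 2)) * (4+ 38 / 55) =4644 * sqrt(42) / 385+ 1708992 / 5005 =419.63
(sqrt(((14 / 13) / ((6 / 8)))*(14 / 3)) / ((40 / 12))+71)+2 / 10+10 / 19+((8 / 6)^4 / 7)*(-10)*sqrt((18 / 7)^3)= -5120*sqrt(14) / 1029+14*sqrt(13) / 65+6814 / 95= 53.89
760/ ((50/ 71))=5396/ 5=1079.20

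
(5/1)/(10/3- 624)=-15/1862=-0.01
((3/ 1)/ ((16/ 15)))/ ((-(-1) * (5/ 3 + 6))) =135/ 368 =0.37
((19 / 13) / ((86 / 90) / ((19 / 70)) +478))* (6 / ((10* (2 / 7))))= 68229 / 10704200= 0.01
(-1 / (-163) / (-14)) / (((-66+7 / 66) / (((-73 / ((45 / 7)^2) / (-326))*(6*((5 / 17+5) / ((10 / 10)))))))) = 11242 / 9821629385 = 0.00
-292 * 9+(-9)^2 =-2547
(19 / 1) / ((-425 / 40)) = -152 / 85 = -1.79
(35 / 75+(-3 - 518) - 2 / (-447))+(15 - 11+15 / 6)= -765903 / 1490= -514.03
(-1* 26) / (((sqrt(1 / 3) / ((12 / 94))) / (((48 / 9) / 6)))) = -416* sqrt(3) / 141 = -5.11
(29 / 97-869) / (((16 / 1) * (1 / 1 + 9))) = -10533 / 1940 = -5.43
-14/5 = -2.80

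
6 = 6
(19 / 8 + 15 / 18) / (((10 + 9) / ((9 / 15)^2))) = 231 / 3800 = 0.06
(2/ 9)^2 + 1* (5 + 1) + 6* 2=1462/ 81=18.05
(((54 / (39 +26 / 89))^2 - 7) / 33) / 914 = -62505427 / 368851369458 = -0.00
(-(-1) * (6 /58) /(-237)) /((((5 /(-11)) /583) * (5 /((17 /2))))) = 109021 /114550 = 0.95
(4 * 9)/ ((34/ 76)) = 1368/ 17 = 80.47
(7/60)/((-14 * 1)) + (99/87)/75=0.01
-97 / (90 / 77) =-7469 / 90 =-82.99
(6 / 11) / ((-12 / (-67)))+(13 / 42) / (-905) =636596 / 209055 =3.05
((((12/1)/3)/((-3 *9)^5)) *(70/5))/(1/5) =-280/14348907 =-0.00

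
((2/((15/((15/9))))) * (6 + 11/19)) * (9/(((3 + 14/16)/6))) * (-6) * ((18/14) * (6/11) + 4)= -26064000/45353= -574.69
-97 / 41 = -2.37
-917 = -917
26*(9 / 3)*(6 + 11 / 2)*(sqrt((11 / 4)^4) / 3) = 36179 / 16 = 2261.19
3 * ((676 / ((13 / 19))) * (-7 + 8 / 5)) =-80028 / 5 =-16005.60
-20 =-20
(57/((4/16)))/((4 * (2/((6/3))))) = 57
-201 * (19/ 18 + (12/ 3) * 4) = -20569/ 6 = -3428.17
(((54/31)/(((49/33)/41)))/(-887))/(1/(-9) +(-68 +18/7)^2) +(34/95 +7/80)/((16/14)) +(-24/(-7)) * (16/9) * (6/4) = 9.53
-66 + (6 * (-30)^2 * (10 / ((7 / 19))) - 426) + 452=1025720 / 7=146531.43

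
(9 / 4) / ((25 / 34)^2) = 2601 / 625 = 4.16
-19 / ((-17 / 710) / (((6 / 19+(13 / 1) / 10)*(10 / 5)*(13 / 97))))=566722 / 1649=343.68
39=39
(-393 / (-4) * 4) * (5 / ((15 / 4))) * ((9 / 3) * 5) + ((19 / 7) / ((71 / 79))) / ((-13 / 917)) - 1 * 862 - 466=5832405 / 923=6318.97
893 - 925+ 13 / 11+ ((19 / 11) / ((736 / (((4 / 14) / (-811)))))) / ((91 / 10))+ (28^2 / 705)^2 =-15373381086880567 / 519695586610200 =-29.58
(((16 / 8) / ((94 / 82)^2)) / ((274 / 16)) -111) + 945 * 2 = 538411003 / 302633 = 1779.09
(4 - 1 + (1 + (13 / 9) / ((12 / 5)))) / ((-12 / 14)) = -3479 / 648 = -5.37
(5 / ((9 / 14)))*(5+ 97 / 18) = 6545 / 81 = 80.80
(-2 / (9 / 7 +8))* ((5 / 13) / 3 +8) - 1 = -6973 / 2535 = -2.75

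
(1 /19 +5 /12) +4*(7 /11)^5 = 32560441 /36719628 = 0.89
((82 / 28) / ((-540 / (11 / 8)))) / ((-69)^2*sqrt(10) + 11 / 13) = 64493 / 2316833630637120 -40319851*sqrt(10) / 257425958959680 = -0.00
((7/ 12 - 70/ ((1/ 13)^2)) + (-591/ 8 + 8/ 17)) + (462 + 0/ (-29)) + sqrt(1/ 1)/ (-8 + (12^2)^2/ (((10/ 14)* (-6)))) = -7069466525/ 617916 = -11440.82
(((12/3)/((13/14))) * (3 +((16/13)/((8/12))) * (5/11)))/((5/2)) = 61488/9295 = 6.62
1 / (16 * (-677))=-1 / 10832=-0.00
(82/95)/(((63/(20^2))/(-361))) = -124640/63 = -1978.41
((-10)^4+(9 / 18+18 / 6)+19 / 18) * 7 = 630287 / 9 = 70031.89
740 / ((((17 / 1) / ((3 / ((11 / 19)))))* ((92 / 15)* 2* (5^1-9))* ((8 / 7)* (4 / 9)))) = -9965025 / 1101056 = -9.05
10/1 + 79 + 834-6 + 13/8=7349/8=918.62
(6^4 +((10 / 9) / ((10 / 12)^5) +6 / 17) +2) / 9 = 13824376 / 95625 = 144.57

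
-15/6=-5/2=-2.50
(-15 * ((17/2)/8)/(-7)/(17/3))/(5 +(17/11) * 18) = 495/40432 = 0.01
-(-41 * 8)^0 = -1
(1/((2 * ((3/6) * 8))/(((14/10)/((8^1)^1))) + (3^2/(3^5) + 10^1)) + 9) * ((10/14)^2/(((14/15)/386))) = 6877217250/3614191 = 1902.84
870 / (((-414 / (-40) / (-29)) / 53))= -8914600 / 69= -129197.10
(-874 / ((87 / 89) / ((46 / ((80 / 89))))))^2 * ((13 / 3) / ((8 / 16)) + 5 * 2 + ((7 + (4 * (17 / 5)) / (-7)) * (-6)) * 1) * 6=-3885429623952359533 / 26491500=-146667029951.21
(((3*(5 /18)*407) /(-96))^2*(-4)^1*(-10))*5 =103530625 /41472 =2496.40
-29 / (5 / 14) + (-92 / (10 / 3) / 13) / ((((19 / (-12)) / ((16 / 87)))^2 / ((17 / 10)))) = -8016834998 / 98670325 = -81.25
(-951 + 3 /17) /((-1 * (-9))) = -1796 /17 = -105.65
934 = 934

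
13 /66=0.20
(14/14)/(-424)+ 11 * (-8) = -88.00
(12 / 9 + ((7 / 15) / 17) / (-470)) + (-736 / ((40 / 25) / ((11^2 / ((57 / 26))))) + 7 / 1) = -19265021961 / 759050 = -25380.44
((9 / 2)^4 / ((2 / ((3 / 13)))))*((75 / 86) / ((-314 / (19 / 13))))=-28048275 / 146037632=-0.19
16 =16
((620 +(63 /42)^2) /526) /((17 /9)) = 22401 /35768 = 0.63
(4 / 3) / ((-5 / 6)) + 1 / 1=-3 / 5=-0.60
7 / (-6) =-7 / 6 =-1.17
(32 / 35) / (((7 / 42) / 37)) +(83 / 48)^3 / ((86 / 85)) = 69266585173 / 332881920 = 208.08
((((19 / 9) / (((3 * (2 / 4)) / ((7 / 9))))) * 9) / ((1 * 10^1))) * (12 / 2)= 266 / 45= 5.91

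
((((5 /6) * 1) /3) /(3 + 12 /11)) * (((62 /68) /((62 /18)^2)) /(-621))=-11 /1309068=-0.00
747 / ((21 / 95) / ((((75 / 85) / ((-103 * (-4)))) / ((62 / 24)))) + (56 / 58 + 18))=2.62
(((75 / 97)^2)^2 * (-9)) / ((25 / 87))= -990984375 / 88529281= -11.19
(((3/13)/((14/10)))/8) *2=15/364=0.04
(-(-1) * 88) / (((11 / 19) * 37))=152 / 37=4.11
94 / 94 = 1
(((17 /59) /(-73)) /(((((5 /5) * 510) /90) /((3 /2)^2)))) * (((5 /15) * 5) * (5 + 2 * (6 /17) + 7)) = -2430 /73219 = -0.03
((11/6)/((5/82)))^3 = 91733851/3375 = 27180.40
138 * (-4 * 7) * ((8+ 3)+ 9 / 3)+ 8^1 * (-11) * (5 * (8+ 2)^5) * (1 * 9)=-396054096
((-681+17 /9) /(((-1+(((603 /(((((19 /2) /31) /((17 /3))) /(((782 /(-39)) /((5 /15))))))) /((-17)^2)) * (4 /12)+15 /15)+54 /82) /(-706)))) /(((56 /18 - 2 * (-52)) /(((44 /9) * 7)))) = -9532018496 /48097575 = -198.18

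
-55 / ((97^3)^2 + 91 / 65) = -275 / 4164860024652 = -0.00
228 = 228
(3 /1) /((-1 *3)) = -1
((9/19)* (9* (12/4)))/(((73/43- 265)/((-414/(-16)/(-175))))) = 240327/33462800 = 0.01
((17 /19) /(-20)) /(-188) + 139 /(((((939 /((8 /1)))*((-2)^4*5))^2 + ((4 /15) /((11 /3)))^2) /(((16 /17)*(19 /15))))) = 58268279352143 /242945128007723760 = 0.00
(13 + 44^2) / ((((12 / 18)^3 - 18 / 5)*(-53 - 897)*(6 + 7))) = 52623 / 1101620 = 0.05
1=1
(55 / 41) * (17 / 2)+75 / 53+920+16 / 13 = 934.05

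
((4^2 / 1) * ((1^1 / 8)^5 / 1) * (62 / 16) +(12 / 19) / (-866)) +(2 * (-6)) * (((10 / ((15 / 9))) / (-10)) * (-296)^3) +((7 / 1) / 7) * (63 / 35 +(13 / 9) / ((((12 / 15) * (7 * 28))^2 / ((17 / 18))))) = -24474636215906584778431 / 131071605719040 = -186727217.40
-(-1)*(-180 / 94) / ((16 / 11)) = -1.32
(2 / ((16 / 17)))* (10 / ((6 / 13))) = 1105 / 24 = 46.04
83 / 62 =1.34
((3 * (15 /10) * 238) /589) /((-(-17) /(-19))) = -63 /31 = -2.03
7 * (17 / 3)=119 / 3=39.67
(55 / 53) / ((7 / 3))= 165 / 371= 0.44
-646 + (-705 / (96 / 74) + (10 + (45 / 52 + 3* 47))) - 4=-216647 / 208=-1041.57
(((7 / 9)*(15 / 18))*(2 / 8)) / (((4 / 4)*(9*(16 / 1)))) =35 / 31104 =0.00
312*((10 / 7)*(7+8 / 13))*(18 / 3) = 142560 / 7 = 20365.71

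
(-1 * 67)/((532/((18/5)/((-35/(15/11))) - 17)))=442133/204820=2.16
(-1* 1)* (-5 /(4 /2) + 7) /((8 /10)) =-45 /8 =-5.62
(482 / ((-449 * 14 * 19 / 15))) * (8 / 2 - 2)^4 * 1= -57840 / 59717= -0.97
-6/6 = -1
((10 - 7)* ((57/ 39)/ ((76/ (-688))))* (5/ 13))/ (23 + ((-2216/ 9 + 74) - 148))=0.05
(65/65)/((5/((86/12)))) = 43/30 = 1.43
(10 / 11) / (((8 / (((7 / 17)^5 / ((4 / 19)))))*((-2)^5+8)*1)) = -1596665 / 5997475968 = -0.00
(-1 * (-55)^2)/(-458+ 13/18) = 54450/8231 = 6.62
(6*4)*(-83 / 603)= -664 / 201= -3.30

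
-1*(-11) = 11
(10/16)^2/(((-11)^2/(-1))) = -25/7744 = -0.00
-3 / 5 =-0.60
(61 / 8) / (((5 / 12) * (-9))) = -61 / 30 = -2.03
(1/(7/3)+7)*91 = 676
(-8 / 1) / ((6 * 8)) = -1 / 6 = -0.17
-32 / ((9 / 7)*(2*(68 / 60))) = -560 / 51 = -10.98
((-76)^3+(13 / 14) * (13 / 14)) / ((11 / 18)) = -774352143 / 1078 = -718322.95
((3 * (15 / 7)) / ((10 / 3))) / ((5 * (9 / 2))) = 3 / 35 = 0.09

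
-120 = -120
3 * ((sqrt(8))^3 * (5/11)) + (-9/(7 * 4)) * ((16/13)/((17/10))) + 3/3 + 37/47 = 113028/72709 + 240 * sqrt(2)/11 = 32.41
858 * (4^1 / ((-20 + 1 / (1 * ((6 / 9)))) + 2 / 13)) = -29744 / 159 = -187.07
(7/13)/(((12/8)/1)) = 14/39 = 0.36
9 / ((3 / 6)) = 18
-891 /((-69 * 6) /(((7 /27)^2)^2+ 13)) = 38011237 /1358127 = 27.99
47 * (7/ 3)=109.67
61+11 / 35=2146 / 35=61.31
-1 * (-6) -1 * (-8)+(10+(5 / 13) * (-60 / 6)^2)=62.46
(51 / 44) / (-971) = -51 / 42724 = -0.00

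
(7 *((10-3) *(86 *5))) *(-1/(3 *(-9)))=21070/27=780.37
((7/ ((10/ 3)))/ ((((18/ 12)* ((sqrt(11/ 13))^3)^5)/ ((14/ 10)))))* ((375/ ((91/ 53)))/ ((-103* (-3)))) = 8953730695* sqrt(143)/ 22078964743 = 4.85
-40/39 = -1.03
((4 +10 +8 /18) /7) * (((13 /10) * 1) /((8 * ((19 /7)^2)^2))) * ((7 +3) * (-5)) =-1449175 /4691556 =-0.31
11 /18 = 0.61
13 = 13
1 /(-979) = -1 /979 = -0.00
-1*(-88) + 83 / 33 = 2987 / 33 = 90.52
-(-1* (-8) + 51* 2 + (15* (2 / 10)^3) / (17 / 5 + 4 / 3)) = -39059 / 355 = -110.03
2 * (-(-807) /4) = 807 /2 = 403.50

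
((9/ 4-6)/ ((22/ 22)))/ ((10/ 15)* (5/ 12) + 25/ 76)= -513/ 83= -6.18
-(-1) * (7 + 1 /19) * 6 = 804 /19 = 42.32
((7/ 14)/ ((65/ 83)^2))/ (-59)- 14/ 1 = -6986589/ 498550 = -14.01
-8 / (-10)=4 / 5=0.80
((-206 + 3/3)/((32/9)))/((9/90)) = -9225/16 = -576.56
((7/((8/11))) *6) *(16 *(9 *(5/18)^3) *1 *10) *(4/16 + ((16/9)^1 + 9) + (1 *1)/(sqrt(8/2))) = 19971875/972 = 20547.20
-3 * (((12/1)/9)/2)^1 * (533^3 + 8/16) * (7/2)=-2119872125/2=-1059936062.50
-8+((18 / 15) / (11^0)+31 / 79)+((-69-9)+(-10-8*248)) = -820971 / 395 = -2078.41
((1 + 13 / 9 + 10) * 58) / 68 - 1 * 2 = 1318 / 153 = 8.61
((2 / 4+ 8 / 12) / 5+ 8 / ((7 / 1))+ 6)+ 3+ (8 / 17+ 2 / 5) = 40151 / 3570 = 11.25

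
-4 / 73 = -0.05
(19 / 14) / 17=19 / 238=0.08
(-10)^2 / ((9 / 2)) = 200 / 9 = 22.22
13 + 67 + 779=859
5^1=5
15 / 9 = 5 / 3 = 1.67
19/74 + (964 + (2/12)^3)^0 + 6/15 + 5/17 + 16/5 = 32399/6290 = 5.15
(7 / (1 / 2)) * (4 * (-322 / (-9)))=18032 / 9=2003.56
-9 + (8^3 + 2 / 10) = 2516 / 5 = 503.20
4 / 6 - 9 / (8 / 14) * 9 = -1693 / 12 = -141.08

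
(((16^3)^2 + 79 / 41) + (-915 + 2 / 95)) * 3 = 196031099946 / 3895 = 50328908.84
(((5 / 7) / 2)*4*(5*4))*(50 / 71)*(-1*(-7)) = 10000 / 71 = 140.85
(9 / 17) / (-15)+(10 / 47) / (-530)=-7558 / 211735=-0.04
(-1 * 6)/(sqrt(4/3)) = -3 * sqrt(3) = -5.20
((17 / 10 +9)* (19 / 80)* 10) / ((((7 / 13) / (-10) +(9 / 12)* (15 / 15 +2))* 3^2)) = 26429 / 20556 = 1.29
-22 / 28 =-11 / 14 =-0.79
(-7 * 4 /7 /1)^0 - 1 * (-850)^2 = -722499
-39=-39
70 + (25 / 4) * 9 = 126.25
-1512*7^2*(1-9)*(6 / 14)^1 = 254016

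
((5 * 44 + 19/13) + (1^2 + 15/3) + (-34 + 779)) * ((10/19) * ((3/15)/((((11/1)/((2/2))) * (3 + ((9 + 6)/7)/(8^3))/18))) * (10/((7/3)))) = 2330173440/9751313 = 238.96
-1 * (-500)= 500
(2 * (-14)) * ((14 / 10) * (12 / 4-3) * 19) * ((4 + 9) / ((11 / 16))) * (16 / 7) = 0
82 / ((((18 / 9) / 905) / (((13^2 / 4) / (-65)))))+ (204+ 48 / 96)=-95655 / 4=-23913.75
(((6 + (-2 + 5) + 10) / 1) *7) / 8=16.62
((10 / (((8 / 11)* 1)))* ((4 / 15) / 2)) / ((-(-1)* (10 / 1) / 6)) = 11 / 10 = 1.10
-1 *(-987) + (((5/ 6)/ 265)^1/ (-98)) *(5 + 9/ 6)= 61517723/ 62328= 987.00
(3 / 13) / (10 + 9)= 3 / 247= 0.01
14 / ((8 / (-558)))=-976.50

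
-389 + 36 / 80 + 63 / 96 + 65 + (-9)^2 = -38703 / 160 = -241.89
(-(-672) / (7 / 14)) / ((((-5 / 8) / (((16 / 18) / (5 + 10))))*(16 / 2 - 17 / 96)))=-917504 / 56325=-16.29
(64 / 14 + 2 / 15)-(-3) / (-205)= 20191 / 4305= 4.69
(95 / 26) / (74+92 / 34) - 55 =-1863105 / 33904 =-54.95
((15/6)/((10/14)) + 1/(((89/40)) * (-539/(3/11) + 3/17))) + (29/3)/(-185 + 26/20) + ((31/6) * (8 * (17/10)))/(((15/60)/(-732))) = -3178155760024429/15447636105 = -205737.35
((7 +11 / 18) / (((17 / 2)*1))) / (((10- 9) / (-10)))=-8.95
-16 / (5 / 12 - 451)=192 / 5407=0.04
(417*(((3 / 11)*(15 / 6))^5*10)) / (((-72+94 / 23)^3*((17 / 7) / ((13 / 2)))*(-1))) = 1753021550109375 / 333891539143436032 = 0.01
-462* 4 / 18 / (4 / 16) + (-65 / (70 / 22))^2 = 979 / 147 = 6.66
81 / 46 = 1.76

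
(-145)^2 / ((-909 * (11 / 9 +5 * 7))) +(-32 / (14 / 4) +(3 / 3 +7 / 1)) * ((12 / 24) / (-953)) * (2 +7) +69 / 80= 2015004877 / 8785973840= 0.23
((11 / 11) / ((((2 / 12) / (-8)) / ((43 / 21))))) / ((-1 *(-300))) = -172 / 525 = -0.33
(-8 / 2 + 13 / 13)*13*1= -39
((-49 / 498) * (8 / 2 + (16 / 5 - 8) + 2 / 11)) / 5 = 833 / 68475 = 0.01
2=2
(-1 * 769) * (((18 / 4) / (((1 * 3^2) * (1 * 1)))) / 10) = -769 / 20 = -38.45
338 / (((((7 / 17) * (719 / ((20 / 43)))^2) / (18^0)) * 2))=1149200 / 6691026223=0.00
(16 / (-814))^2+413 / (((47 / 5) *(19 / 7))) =2394513447 / 147924557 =16.19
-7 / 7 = -1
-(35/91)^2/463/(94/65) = -125/565786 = -0.00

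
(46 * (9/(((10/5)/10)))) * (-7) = -14490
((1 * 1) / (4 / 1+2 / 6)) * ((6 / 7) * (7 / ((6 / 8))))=24 / 13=1.85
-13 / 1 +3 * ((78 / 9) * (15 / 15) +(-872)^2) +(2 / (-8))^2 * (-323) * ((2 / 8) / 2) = 291988797 / 128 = 2281162.48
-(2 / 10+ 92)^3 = -97972181 / 125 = -783777.45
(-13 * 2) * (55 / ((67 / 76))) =-108680 / 67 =-1622.09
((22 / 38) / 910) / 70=0.00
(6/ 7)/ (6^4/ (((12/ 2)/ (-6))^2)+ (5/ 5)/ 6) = 36/ 54439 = 0.00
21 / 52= 0.40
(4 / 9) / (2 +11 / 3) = 4 / 51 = 0.08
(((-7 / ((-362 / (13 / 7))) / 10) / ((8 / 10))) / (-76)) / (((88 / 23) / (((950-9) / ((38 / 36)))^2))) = -21445464339 / 1748002432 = -12.27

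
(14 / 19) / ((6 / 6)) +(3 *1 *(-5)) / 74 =751 / 1406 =0.53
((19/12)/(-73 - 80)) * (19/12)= -361/22032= -0.02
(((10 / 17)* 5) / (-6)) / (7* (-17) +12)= 25 / 5457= 0.00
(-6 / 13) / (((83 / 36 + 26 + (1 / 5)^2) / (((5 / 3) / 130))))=-900 / 4311359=-0.00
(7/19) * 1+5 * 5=482/19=25.37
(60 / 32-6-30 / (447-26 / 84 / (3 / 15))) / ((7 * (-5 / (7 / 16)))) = 627477 / 11973760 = 0.05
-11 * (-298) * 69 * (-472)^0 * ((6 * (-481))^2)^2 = 15690737142906594912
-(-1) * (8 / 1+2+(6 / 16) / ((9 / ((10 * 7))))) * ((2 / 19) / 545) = 0.00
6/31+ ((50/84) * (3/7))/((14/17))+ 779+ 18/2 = 33536623/42532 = 788.50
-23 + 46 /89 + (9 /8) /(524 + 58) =-3105285 /138128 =-22.48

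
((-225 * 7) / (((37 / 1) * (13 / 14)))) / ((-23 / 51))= 1124550 / 11063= 101.65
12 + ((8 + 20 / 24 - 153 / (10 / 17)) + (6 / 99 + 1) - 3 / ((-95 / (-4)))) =-747172 / 3135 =-238.33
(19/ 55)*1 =19/ 55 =0.35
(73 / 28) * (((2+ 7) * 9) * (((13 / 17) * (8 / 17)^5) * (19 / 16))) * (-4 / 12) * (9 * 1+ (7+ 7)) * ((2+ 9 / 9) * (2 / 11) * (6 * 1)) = -206387730432 / 1858592813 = -111.05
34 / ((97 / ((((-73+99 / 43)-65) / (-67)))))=198390 / 279457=0.71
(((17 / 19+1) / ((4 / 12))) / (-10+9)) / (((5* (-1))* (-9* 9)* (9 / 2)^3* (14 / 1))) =-16 / 1454355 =-0.00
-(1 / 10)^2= -1 / 100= -0.01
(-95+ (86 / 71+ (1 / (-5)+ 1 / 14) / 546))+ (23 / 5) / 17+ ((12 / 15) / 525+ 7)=-99778894883 / 1153288500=-86.52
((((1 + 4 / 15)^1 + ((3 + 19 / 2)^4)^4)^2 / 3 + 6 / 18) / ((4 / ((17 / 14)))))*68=868498291843323479579627100000000000.00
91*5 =455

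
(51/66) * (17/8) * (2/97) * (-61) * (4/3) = -17629/6402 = -2.75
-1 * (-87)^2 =-7569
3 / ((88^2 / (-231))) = -63 / 704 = -0.09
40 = 40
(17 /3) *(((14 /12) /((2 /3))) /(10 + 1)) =119 /132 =0.90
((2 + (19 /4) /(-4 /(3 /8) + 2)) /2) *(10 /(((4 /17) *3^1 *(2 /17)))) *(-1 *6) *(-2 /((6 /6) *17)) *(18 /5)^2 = 207927 /260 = 799.72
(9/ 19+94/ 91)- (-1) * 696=1205989/ 1729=697.51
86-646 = -560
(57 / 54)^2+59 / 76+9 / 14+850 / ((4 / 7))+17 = 32470541 / 21546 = 1507.03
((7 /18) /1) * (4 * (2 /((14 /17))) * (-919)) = -31246 /9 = -3471.78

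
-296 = -296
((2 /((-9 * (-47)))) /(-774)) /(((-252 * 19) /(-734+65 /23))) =-16817 /18027408924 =-0.00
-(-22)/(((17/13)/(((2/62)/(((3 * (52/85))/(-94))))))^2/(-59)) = -35841025/17298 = -2071.98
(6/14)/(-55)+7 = 2692/385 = 6.99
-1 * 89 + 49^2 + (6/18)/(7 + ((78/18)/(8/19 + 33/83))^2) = 1214479882091/525291904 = 2312.01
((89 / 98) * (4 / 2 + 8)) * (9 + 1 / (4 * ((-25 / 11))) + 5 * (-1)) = 34621 / 980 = 35.33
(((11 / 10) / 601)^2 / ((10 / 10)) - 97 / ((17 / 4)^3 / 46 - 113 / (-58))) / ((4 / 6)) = -40.23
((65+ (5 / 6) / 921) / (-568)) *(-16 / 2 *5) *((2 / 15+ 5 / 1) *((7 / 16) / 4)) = 193606105 / 75330432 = 2.57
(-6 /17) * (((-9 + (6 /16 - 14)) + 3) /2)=471 /136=3.46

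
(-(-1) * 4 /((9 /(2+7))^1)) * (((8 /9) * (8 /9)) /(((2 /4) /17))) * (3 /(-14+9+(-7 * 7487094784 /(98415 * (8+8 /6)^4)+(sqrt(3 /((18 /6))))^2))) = -33586560 /7728361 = -4.35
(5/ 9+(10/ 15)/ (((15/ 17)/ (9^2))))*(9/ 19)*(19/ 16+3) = 186193/ 1520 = 122.50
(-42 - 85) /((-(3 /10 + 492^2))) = 1270 /2420643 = 0.00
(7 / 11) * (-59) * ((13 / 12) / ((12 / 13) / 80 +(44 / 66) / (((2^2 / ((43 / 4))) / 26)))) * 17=-14365 / 968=-14.84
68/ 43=1.58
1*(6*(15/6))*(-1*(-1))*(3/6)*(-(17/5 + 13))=-123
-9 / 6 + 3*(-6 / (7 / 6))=-237 / 14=-16.93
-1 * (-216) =216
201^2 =40401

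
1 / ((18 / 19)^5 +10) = 2476099 / 26650558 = 0.09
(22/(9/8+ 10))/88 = 2/89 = 0.02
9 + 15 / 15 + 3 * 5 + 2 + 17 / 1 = 44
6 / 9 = 2 / 3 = 0.67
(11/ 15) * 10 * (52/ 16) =23.83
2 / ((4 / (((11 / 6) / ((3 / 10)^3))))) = 2750 / 81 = 33.95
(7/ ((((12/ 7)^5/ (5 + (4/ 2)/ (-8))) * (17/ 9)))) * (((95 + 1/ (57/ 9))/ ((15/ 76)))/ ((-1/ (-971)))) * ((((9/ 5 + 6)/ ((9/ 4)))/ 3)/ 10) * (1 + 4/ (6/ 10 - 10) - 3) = -60581004158311/ 388314000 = -156010.35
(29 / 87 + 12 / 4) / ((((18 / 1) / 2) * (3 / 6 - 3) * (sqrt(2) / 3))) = -2 * sqrt(2) / 9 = -0.31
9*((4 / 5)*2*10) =144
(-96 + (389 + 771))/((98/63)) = 684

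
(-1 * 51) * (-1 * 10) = 510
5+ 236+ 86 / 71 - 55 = 13292 / 71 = 187.21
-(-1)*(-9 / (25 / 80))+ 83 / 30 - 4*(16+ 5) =-3301 / 30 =-110.03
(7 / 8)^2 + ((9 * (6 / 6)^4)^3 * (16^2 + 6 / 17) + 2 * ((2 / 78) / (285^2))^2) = 2040352298267974252801 / 10917860714280000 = 186882.06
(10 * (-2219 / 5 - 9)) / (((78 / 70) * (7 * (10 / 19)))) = -43016 / 39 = -1102.97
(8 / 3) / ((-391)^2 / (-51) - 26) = -8 / 9071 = -0.00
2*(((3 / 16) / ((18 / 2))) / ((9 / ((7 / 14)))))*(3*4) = 1 / 36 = 0.03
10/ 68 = 5/ 34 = 0.15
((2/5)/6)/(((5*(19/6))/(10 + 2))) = 24/475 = 0.05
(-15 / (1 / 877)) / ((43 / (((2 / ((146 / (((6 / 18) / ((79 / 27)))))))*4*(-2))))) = 947160 / 247981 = 3.82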